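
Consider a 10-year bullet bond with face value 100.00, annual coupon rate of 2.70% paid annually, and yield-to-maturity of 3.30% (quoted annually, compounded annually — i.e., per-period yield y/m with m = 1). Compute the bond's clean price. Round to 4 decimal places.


Coupon per period c = face * coupon_rate / m = 2.700000
Periods per year m = 1; per-period yield y/m = 0.033000
Number of cashflows N = 10
Cashflows (t years, CF_t, discount factor 1/(1+y/m)^(m*t), PV):
  t = 1.0000: CF_t = 2.700000, DF = 0.968054, PV = 2.613746
  t = 2.0000: CF_t = 2.700000, DF = 0.937129, PV = 2.530248
  t = 3.0000: CF_t = 2.700000, DF = 0.907192, PV = 2.449417
  t = 4.0000: CF_t = 2.700000, DF = 0.878211, PV = 2.371169
  t = 5.0000: CF_t = 2.700000, DF = 0.850156, PV = 2.295420
  t = 6.0000: CF_t = 2.700000, DF = 0.822997, PV = 2.222091
  t = 7.0000: CF_t = 2.700000, DF = 0.796705, PV = 2.151105
  t = 8.0000: CF_t = 2.700000, DF = 0.771254, PV = 2.082386
  t = 9.0000: CF_t = 2.700000, DF = 0.746616, PV = 2.015862
  t = 10.0000: CF_t = 102.700000, DF = 0.722764, PV = 74.227909
Price P = sum_t PV_t = 94.959354

Answer: Price = 94.9594


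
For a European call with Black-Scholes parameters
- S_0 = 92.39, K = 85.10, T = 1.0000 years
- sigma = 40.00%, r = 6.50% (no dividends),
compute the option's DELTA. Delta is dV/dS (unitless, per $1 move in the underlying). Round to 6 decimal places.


Answer: Delta = 0.714975

Derivation:
d1 = 0.5679792803; d2 = 0.1679792803
phi(d1) = 0.3395144519; exp(-qT) = 1.0000000000; exp(-rT) = 0.9370674634
N(d1) = 0.7149754814
Delta = exp(-qT) * N(d1) = 1.0000000000 * 0.7149754814 = 0.714975


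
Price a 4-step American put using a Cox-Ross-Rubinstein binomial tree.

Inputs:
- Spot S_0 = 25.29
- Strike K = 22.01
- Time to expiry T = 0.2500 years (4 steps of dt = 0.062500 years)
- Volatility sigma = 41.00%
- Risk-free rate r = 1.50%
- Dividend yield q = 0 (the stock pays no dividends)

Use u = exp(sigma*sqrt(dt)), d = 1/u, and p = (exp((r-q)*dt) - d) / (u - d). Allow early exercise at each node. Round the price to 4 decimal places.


dt = T/N = 0.062500
u = exp(sigma*sqrt(dt)) = 1.107937; d = 1/u = 0.902578
p = (exp((r-q)*dt) - d) / (u - d) = 0.478965
Discount per step: exp(-r*dt) = 0.999063
Stock lattice S(k, i) with i counting down-moves:
  k=0: S(0,0) = 25.2900
  k=1: S(1,0) = 28.0197; S(1,1) = 22.8262
  k=2: S(2,0) = 31.0441; S(2,1) = 25.2900; S(2,2) = 20.6024
  k=3: S(3,0) = 34.3949; S(3,1) = 28.0197; S(3,2) = 22.8262; S(3,3) = 18.5953
  k=4: S(4,0) = 38.1074; S(4,1) = 31.0441; S(4,2) = 25.2900; S(4,3) = 20.6024; S(4,4) = 16.7837
Terminal payoffs V(N, i) = max(K - S_T, 0):
  V(4,0) = 0.000000; V(4,1) = 0.000000; V(4,2) = 0.000000; V(4,3) = 1.407569; V(4,4) = 5.226285
Backward induction: V(k, i) = exp(-r*dt) * [p * V(k+1, i) + (1-p) * V(k+1, i+1)]; then take max(V_cont, immediate exercise) for American.
  V(3,0) = exp(-r*dt) * [p*0.000000 + (1-p)*0.000000] = 0.000000; exercise = 0.000000; V(3,0) = max -> 0.000000
  V(3,1) = exp(-r*dt) * [p*0.000000 + (1-p)*0.000000] = 0.000000; exercise = 0.000000; V(3,1) = max -> 0.000000
  V(3,2) = exp(-r*dt) * [p*0.000000 + (1-p)*1.407569] = 0.732706; exercise = 0.000000; V(3,2) = max -> 0.732706
  V(3,3) = exp(-r*dt) * [p*1.407569 + (1-p)*5.226285] = 3.394072; exercise = 3.414696; V(3,3) = max -> 3.414696
  V(2,0) = exp(-r*dt) * [p*0.000000 + (1-p)*0.000000] = 0.000000; exercise = 0.000000; V(2,0) = max -> 0.000000
  V(2,1) = exp(-r*dt) * [p*0.000000 + (1-p)*0.732706] = 0.381408; exercise = 0.000000; V(2,1) = max -> 0.381408
  V(2,2) = exp(-r*dt) * [p*0.732706 + (1-p)*3.414696] = 2.128122; exercise = 1.407569; V(2,2) = max -> 2.128122
  V(1,0) = exp(-r*dt) * [p*0.000000 + (1-p)*0.381408] = 0.198541; exercise = 0.000000; V(1,0) = max -> 0.198541
  V(1,1) = exp(-r*dt) * [p*0.381408 + (1-p)*2.128122] = 1.290297; exercise = 0.000000; V(1,1) = max -> 1.290297
  V(0,0) = exp(-r*dt) * [p*0.198541 + (1-p)*1.290297] = 0.766665; exercise = 0.000000; V(0,0) = max -> 0.766665

Answer: Price = V(0,0) = 0.7667


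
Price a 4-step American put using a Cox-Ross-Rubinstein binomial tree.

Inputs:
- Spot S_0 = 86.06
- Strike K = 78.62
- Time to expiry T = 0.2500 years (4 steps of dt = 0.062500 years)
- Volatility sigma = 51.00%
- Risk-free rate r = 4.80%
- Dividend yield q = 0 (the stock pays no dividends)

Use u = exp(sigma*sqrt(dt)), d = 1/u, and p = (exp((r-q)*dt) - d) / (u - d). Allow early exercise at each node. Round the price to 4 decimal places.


dt = T/N = 0.062500
u = exp(sigma*sqrt(dt)) = 1.135985; d = 1/u = 0.880293
p = (exp((r-q)*dt) - d) / (u - d) = 0.479919
Discount per step: exp(-r*dt) = 0.997004
Stock lattice S(k, i) with i counting down-moves:
  k=0: S(0,0) = 86.0600
  k=1: S(1,0) = 97.7629; S(1,1) = 75.7581
  k=2: S(2,0) = 111.0571; S(2,1) = 86.0600; S(2,2) = 66.6893
  k=3: S(3,0) = 126.1592; S(3,1) = 97.7629; S(3,2) = 75.7581; S(3,3) = 58.7062
  k=4: S(4,0) = 143.3150; S(4,1) = 111.0571; S(4,2) = 86.0600; S(4,3) = 66.6893; S(4,4) = 51.6786
Terminal payoffs V(N, i) = max(K - S_T, 0):
  V(4,0) = 0.000000; V(4,1) = 0.000000; V(4,2) = 0.000000; V(4,3) = 11.930686; V(4,4) = 26.941350
Backward induction: V(k, i) = exp(-r*dt) * [p * V(k+1, i) + (1-p) * V(k+1, i+1)]; then take max(V_cont, immediate exercise) for American.
  V(3,0) = exp(-r*dt) * [p*0.000000 + (1-p)*0.000000] = 0.000000; exercise = 0.000000; V(3,0) = max -> 0.000000
  V(3,1) = exp(-r*dt) * [p*0.000000 + (1-p)*0.000000] = 0.000000; exercise = 0.000000; V(3,1) = max -> 0.000000
  V(3,2) = exp(-r*dt) * [p*0.000000 + (1-p)*11.930686] = 6.186341; exercise = 2.861949; V(3,2) = max -> 6.186341
  V(3,3) = exp(-r*dt) * [p*11.930686 + (1-p)*26.941350] = 19.678330; exercise = 19.913836; V(3,3) = max -> 19.913836
  V(2,0) = exp(-r*dt) * [p*0.000000 + (1-p)*0.000000] = 0.000000; exercise = 0.000000; V(2,0) = max -> 0.000000
  V(2,1) = exp(-r*dt) * [p*0.000000 + (1-p)*6.186341] = 3.207763; exercise = 0.000000; V(2,1) = max -> 3.207763
  V(2,2) = exp(-r*dt) * [p*6.186341 + (1-p)*19.913836] = 13.285838; exercise = 11.930686; V(2,2) = max -> 13.285838
  V(1,0) = exp(-r*dt) * [p*0.000000 + (1-p)*3.207763] = 1.663300; exercise = 0.000000; V(1,0) = max -> 1.663300
  V(1,1) = exp(-r*dt) * [p*3.207763 + (1-p)*13.285838] = 8.423873; exercise = 2.861949; V(1,1) = max -> 8.423873
  V(0,0) = exp(-r*dt) * [p*1.663300 + (1-p)*8.423873] = 5.163833; exercise = 0.000000; V(0,0) = max -> 5.163833

Answer: Price = V(0,0) = 5.1638


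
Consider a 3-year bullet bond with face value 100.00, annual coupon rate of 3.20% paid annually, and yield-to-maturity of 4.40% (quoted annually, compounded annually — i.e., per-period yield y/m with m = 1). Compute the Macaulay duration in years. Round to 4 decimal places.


Coupon per period c = face * coupon_rate / m = 3.200000
Periods per year m = 1; per-period yield y/m = 0.044000
Number of cashflows N = 3
Cashflows (t years, CF_t, discount factor 1/(1+y/m)^(m*t), PV):
  t = 1.0000: CF_t = 3.200000, DF = 0.957854, PV = 3.065134
  t = 2.0000: CF_t = 3.200000, DF = 0.917485, PV = 2.935952
  t = 3.0000: CF_t = 103.200000, DF = 0.878817, PV = 90.693926
Price P = sum_t PV_t = 96.695012
Macaulay numerator sum_t t * PV_t:
  t * PV_t at t = 1.0000: 3.065134
  t * PV_t at t = 2.0000: 5.871904
  t * PV_t at t = 3.0000: 272.081777
Macaulay duration D = (sum_t t * PV_t) / P = 281.018816 / 96.695012 = 2.906239

Answer: Macaulay duration = 2.9062 years


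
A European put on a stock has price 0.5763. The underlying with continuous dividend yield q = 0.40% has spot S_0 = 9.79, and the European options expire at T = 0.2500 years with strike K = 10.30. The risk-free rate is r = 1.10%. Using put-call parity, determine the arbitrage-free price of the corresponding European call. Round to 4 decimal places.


Put-call parity: C - P = S_0 * exp(-qT) - K * exp(-rT).
S_0 * exp(-qT) = 9.7900 * 0.99900050 = 9.78021489
K * exp(-rT) = 10.3000 * 0.99725378 = 10.27171391
C = P + S*exp(-qT) - K*exp(-rT)
C = 0.5763 + 9.78021489 - 10.27171391 = 0.0848

Answer: Call price = 0.0848


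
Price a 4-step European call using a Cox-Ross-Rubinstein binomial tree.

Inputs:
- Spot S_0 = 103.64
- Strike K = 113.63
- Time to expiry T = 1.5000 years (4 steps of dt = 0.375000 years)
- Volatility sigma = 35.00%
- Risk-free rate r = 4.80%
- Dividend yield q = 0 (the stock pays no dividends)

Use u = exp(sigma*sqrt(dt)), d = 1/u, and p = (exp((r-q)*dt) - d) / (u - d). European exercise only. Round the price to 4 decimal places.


dt = T/N = 0.375000
u = exp(sigma*sqrt(dt)) = 1.239032; d = 1/u = 0.807082
p = (exp((r-q)*dt) - d) / (u - d) = 0.488670
Discount per step: exp(-r*dt) = 0.982161
Stock lattice S(k, i) with i counting down-moves:
  k=0: S(0,0) = 103.6400
  k=1: S(1,0) = 128.4133; S(1,1) = 83.6459
  k=2: S(2,0) = 159.1081; S(2,1) = 103.6400; S(2,2) = 67.5091
  k=3: S(3,0) = 197.1401; S(3,1) = 128.4133; S(3,2) = 83.6459; S(3,3) = 54.4854
  k=4: S(4,0) = 244.2628; S(4,1) = 159.1081; S(4,2) = 103.6400; S(4,3) = 67.5091; S(4,4) = 43.9741
Terminal payoffs V(N, i) = max(S_T - K, 0):
  V(4,0) = 130.632817; V(4,1) = 45.478134; V(4,2) = 0.000000; V(4,3) = 0.000000; V(4,4) = 0.000000
Backward induction: V(k, i) = exp(-r*dt) * [p * V(k+1, i) + (1-p) * V(k+1, i+1)].
  V(3,0) = exp(-r*dt) * [p*130.632817 + (1-p)*45.478134] = 85.537096
  V(3,1) = exp(-r*dt) * [p*45.478134 + (1-p)*0.000000] = 21.827367
  V(3,2) = exp(-r*dt) * [p*0.000000 + (1-p)*0.000000] = 0.000000
  V(3,3) = exp(-r*dt) * [p*0.000000 + (1-p)*0.000000] = 0.000000
  V(2,0) = exp(-r*dt) * [p*85.537096 + (1-p)*21.827367] = 52.015665
  V(2,1) = exp(-r*dt) * [p*21.827367 + (1-p)*0.000000] = 10.476110
  V(2,2) = exp(-r*dt) * [p*0.000000 + (1-p)*0.000000] = 0.000000
  V(1,0) = exp(-r*dt) * [p*52.015665 + (1-p)*10.476110] = 30.226261
  V(1,1) = exp(-r*dt) * [p*10.476110 + (1-p)*0.000000] = 5.028040
  V(0,0) = exp(-r*dt) * [p*30.226261 + (1-p)*5.028040] = 17.032307

Answer: Price = V(0,0) = 17.0323


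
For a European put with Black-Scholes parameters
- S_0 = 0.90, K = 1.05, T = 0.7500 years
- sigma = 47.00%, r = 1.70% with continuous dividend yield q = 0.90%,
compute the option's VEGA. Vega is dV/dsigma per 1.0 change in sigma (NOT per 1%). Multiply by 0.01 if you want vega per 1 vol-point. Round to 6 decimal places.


d1 = -0.1604620509; d2 = -0.5674939907
phi(d1) = 0.3938392026; exp(-qT) = 0.9932727301; exp(-rT) = 0.9873309369
Vega = S * exp(-qT) * phi(d1) * sqrt(T) = 0.9000 * 0.9932727301 * 0.3938392026 * 0.8660254038 = 0.304902

Answer: Vega = 0.304902


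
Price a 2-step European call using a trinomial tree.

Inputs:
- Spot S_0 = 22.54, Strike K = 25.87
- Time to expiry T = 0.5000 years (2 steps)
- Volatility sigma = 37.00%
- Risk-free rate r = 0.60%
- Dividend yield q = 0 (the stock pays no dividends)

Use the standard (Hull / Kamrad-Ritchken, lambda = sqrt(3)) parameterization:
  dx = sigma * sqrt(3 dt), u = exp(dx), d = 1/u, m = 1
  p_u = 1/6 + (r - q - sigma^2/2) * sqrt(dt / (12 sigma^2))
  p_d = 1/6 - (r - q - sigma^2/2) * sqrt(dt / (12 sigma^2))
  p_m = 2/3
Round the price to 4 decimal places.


Answer: Price = V(0,0) = 1.3221

Derivation:
dt = T/N = 0.250000; dx = sigma*sqrt(3*dt) = 0.320429
u = exp(dx) = 1.377719; d = 1/u = 0.725837
p_u = 0.142305, p_m = 0.666667, p_d = 0.191029
Discount per step: exp(-r*dt) = 0.998501
Stock lattice S(k, j) with j the centered position index:
  k=0: S(0,+0) = 22.5400
  k=1: S(1,-1) = 16.3604; S(1,+0) = 22.5400; S(1,+1) = 31.0538
  k=2: S(2,-2) = 11.8750; S(2,-1) = 16.3604; S(2,+0) = 22.5400; S(2,+1) = 31.0538; S(2,+2) = 42.7834
Terminal payoffs V(N, j) = max(S_T - K, 0):
  V(2,-2) = 0.000000; V(2,-1) = 0.000000; V(2,+0) = 0.000000; V(2,+1) = 5.183791; V(2,+2) = 16.913406
Backward induction: V(k, j) = exp(-r*dt) * [p_u * V(k+1, j+1) + p_m * V(k+1, j) + p_d * V(k+1, j-1)]
  V(1,-1) = exp(-r*dt) * [p_u*0.000000 + p_m*0.000000 + p_d*0.000000] = 0.000000
  V(1,+0) = exp(-r*dt) * [p_u*5.183791 + p_m*0.000000 + p_d*0.000000] = 0.736573
  V(1,+1) = exp(-r*dt) * [p_u*16.913406 + p_m*5.183791 + p_d*0.000000] = 5.853933
  V(0,+0) = exp(-r*dt) * [p_u*5.853933 + p_m*0.736573 + p_d*0.000000] = 1.322107


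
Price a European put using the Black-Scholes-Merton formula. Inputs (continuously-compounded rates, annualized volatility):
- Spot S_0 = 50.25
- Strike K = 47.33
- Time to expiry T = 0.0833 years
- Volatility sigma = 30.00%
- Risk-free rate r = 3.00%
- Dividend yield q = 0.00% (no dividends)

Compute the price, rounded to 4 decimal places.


Answer: Price = 0.5818

Derivation:
d1 = (ln(S/K) + (r - q + 0.5*sigma^2) * T) / (sigma * sqrt(T)) = 0.76356801
d2 = d1 - sigma * sqrt(T) = 0.67698280
exp(-rT) = 0.99750412; exp(-qT) = 1.00000000
P = K * exp(-rT) * N(-d2) - S_0 * exp(-qT) * N(-d1)
N(-d1) = 0.22256236; N(-d2) = 0.24920844
P = 47.3300 * 0.99750412 * 0.24920844 - 50.2500 * 1.00000000 * 0.22256236 = 0.5818


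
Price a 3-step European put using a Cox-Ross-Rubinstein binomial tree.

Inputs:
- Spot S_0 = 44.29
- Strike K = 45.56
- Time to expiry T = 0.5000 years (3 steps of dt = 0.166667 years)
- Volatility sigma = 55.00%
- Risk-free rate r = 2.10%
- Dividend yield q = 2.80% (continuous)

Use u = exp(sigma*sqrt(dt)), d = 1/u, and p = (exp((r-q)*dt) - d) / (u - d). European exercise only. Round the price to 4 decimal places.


Answer: Price = V(0,0) = 8.1212

Derivation:
dt = T/N = 0.166667
u = exp(sigma*sqrt(dt)) = 1.251742; d = 1/u = 0.798886
p = (exp((r-q)*dt) - d) / (u - d) = 0.441526
Discount per step: exp(-r*dt) = 0.996506
Stock lattice S(k, i) with i counting down-moves:
  k=0: S(0,0) = 44.2900
  k=1: S(1,0) = 55.4397; S(1,1) = 35.3827
  k=2: S(2,0) = 69.3962; S(2,1) = 44.2900; S(2,2) = 28.2667
  k=3: S(3,0) = 86.8662; S(3,1) = 55.4397; S(3,2) = 35.3827; S(3,3) = 22.5819
Terminal payoffs V(N, i) = max(K - S_T, 0):
  V(3,0) = 0.000000; V(3,1) = 0.000000; V(3,2) = 10.177323; V(3,3) = 22.978088
Backward induction: V(k, i) = exp(-r*dt) * [p * V(k+1, i) + (1-p) * V(k+1, i+1)].
  V(2,0) = exp(-r*dt) * [p*0.000000 + (1-p)*0.000000] = 0.000000
  V(2,1) = exp(-r*dt) * [p*0.000000 + (1-p)*10.177323] = 5.663914
  V(2,2) = exp(-r*dt) * [p*10.177323 + (1-p)*22.978088] = 17.265684
  V(1,0) = exp(-r*dt) * [p*0.000000 + (1-p)*5.663914] = 3.152098
  V(1,1) = exp(-r*dt) * [p*5.663914 + (1-p)*17.265684] = 12.100777
  V(0,0) = exp(-r*dt) * [p*3.152098 + (1-p)*12.100777] = 8.121230


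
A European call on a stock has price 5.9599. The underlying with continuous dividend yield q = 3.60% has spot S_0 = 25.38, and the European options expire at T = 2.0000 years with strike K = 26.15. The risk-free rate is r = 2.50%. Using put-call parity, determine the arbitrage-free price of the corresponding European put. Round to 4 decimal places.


Answer: Put price = 7.2177

Derivation:
Put-call parity: C - P = S_0 * exp(-qT) - K * exp(-rT).
S_0 * exp(-qT) = 25.3800 * 0.93053090 = 23.61687414
K * exp(-rT) = 26.1500 * 0.95122942 = 24.87464945
P = C - S*exp(-qT) + K*exp(-rT)
P = 5.9599 - 23.61687414 + 24.87464945 = 7.2177


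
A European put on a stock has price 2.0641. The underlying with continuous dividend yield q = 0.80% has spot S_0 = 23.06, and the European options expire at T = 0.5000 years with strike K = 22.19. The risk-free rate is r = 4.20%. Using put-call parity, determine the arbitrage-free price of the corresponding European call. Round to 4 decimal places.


Put-call parity: C - P = S_0 * exp(-qT) - K * exp(-rT).
S_0 * exp(-qT) = 23.0600 * 0.99600799 = 22.96794423
K * exp(-rT) = 22.1900 * 0.97921896 = 21.72886882
C = P + S*exp(-qT) - K*exp(-rT)
C = 2.0641 + 22.96794423 - 21.72886882 = 3.3032

Answer: Call price = 3.3032


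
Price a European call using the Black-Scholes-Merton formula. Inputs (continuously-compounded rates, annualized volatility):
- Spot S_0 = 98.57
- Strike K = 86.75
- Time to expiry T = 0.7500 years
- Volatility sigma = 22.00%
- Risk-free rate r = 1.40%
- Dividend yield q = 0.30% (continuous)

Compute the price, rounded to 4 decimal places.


Answer: Price = 14.9419

Derivation:
d1 = (ln(S/K) + (r - q + 0.5*sigma^2) * T) / (sigma * sqrt(T)) = 0.80900701
d2 = d1 - sigma * sqrt(T) = 0.61848142
exp(-rT) = 0.98955493; exp(-qT) = 0.99775253
C = S_0 * exp(-qT) * N(d1) - K * exp(-rT) * N(d2)
N(d1) = 0.79074444; N(d2) = 0.73187098
C = 98.5700 * 0.99775253 * 0.79074444 - 86.7500 * 0.98955493 * 0.73187098 = 14.9419


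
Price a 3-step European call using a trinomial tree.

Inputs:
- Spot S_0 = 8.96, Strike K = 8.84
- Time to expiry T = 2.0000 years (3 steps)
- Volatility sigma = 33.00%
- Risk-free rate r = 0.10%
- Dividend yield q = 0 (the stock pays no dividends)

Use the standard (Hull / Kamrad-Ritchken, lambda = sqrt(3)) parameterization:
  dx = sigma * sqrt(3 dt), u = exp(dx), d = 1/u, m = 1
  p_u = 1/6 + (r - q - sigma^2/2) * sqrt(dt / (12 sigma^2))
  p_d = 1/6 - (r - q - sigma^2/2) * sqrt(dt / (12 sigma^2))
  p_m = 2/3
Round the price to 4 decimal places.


dt = T/N = 0.666667; dx = sigma*sqrt(3*dt) = 0.466690
u = exp(dx) = 1.594708; d = 1/u = 0.627074
p_u = 0.128490, p_m = 0.666667, p_d = 0.204843
Discount per step: exp(-r*dt) = 0.999334
Stock lattice S(k, j) with j the centered position index:
  k=0: S(0,+0) = 8.9600
  k=1: S(1,-1) = 5.6186; S(1,+0) = 8.9600; S(1,+1) = 14.2886
  k=2: S(2,-2) = 3.5233; S(2,-1) = 5.6186; S(2,+0) = 8.9600; S(2,+1) = 14.2886; S(2,+2) = 22.7861
  k=3: S(3,-3) = 2.2094; S(3,-2) = 3.5233; S(3,-1) = 5.6186; S(3,+0) = 8.9600; S(3,+1) = 14.2886; S(3,+2) = 22.7861; S(3,+3) = 36.3372
Terminal payoffs V(N, j) = max(S_T - K, 0):
  V(3,-3) = 0.000000; V(3,-2) = 0.000000; V(3,-1) = 0.000000; V(3,+0) = 0.120000; V(3,+1) = 5.448581; V(3,+2) = 13.946111; V(3,+3) = 27.497187
Backward induction: V(k, j) = exp(-r*dt) * [p_u * V(k+1, j+1) + p_m * V(k+1, j) + p_d * V(k+1, j-1)]
  V(2,-2) = exp(-r*dt) * [p_u*0.000000 + p_m*0.000000 + p_d*0.000000] = 0.000000
  V(2,-1) = exp(-r*dt) * [p_u*0.120000 + p_m*0.000000 + p_d*0.000000] = 0.015409
  V(2,+0) = exp(-r*dt) * [p_u*5.448581 + p_m*0.120000 + p_d*0.000000] = 0.779569
  V(2,+1) = exp(-r*dt) * [p_u*13.946111 + p_m*5.448581 + p_d*0.120000] = 5.445274
  V(2,+2) = exp(-r*dt) * [p_u*27.497187 + p_m*13.946111 + p_d*5.448581] = 13.937333
  V(1,-1) = exp(-r*dt) * [p_u*0.779569 + p_m*0.015409 + p_d*0.000000] = 0.110366
  V(1,+0) = exp(-r*dt) * [p_u*5.445274 + p_m*0.779569 + p_d*0.015409] = 1.221717
  V(1,+1) = exp(-r*dt) * [p_u*13.937333 + p_m*5.445274 + p_d*0.779569] = 5.576961
  V(0,+0) = exp(-r*dt) * [p_u*5.576961 + p_m*1.221717 + p_d*0.110366] = 1.552634

Answer: Price = V(0,0) = 1.5526


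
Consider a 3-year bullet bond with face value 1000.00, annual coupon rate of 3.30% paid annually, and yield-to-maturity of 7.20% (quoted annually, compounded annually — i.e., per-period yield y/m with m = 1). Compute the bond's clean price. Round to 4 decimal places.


Answer: Price = 898.0245

Derivation:
Coupon per period c = face * coupon_rate / m = 33.000000
Periods per year m = 1; per-period yield y/m = 0.072000
Number of cashflows N = 3
Cashflows (t years, CF_t, discount factor 1/(1+y/m)^(m*t), PV):
  t = 1.0000: CF_t = 33.000000, DF = 0.932836, PV = 30.783582
  t = 2.0000: CF_t = 33.000000, DF = 0.870183, PV = 28.716028
  t = 3.0000: CF_t = 1033.000000, DF = 0.811738, PV = 838.524904
Price P = sum_t PV_t = 898.024514


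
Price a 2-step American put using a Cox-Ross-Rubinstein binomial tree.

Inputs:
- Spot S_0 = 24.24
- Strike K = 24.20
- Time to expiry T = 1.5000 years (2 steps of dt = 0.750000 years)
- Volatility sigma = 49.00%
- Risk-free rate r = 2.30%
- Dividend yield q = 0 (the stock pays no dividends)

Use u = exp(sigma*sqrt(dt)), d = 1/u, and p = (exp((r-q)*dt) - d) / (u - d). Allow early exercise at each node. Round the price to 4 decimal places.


dt = T/N = 0.750000
u = exp(sigma*sqrt(dt)) = 1.528600; d = 1/u = 0.654193
p = (exp((r-q)*dt) - d) / (u - d) = 0.415375
Discount per step: exp(-r*dt) = 0.982898
Stock lattice S(k, i) with i counting down-moves:
  k=0: S(0,0) = 24.2400
  k=1: S(1,0) = 37.0533; S(1,1) = 15.8576
  k=2: S(2,0) = 56.6396; S(2,1) = 24.2400; S(2,2) = 10.3740
Terminal payoffs V(N, i) = max(K - S_T, 0):
  V(2,0) = 0.000000; V(2,1) = 0.000000; V(2,2) = 13.826035
Backward induction: V(k, i) = exp(-r*dt) * [p * V(k+1, i) + (1-p) * V(k+1, i+1)]; then take max(V_cont, immediate exercise) for American.
  V(1,0) = exp(-r*dt) * [p*0.000000 + (1-p)*0.000000] = 0.000000; exercise = 0.000000; V(1,0) = max -> 0.000000
  V(1,1) = exp(-r*dt) * [p*0.000000 + (1-p)*13.826035] = 7.944816; exercise = 8.342355; V(1,1) = max -> 8.342355
  V(0,0) = exp(-r*dt) * [p*0.000000 + (1-p)*8.342355] = 4.793744; exercise = 0.000000; V(0,0) = max -> 4.793744

Answer: Price = V(0,0) = 4.7937


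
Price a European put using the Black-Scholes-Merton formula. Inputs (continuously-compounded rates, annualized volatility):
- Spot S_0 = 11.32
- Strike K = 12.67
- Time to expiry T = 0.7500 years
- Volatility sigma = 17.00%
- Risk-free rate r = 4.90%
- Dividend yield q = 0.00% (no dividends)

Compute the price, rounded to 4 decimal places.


d1 = (ln(S/K) + (r - q + 0.5*sigma^2) * T) / (sigma * sqrt(T)) = -0.44203581
d2 = d1 - sigma * sqrt(T) = -0.58926013
exp(-rT) = 0.96391708; exp(-qT) = 1.00000000
P = K * exp(-rT) * N(-d2) - S_0 * exp(-qT) * N(-d1)
N(-d1) = 0.67076836; N(-d2) = 0.72215661
P = 12.6700 * 0.96391708 * 0.72215661 - 11.3200 * 1.00000000 * 0.67076836 = 1.2265

Answer: Price = 1.2265


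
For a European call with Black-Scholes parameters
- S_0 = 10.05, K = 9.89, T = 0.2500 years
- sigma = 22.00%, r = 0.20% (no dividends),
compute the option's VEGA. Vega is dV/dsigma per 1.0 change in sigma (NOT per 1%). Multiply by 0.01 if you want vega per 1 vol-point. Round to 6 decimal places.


d1 = 0.2054408079; d2 = 0.0954408079
phi(d1) = 0.3906116262; exp(-qT) = 1.0000000000; exp(-rT) = 0.9995001250
Vega = S * exp(-qT) * phi(d1) * sqrt(T) = 10.0500 * 1.0000000000 * 0.3906116262 * 0.5000000000 = 1.962823

Answer: Vega = 1.962823


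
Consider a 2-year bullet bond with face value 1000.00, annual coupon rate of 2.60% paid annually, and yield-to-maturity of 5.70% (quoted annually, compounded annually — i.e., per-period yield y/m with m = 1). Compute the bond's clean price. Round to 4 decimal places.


Coupon per period c = face * coupon_rate / m = 26.000000
Periods per year m = 1; per-period yield y/m = 0.057000
Number of cashflows N = 2
Cashflows (t years, CF_t, discount factor 1/(1+y/m)^(m*t), PV):
  t = 1.0000: CF_t = 26.000000, DF = 0.946074, PV = 24.597919
  t = 2.0000: CF_t = 1026.000000, DF = 0.895056, PV = 918.327069
Price P = sum_t PV_t = 942.924988

Answer: Price = 942.9250


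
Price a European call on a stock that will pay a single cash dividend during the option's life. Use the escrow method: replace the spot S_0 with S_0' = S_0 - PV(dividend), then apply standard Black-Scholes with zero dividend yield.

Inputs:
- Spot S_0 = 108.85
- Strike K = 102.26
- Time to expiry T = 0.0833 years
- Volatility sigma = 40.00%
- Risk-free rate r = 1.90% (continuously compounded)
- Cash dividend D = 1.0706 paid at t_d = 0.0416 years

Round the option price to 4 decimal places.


PV(D) = D * exp(-r * t_d) = 1.0706 * 0.99920991 = 1.06975413
S_0' = S_0 - PV(D) = 108.8500 - 1.06975413 = 107.78024587
d1 = (ln(S_0'/K) + (r + sigma^2/2)*T) / (sigma*sqrt(T)) = 0.52684372
d2 = d1 - sigma*sqrt(T) = 0.41139676
exp(-rT) = 0.99841855
N(d1) = 0.70084894; N(d2) = 0.65960918
C = S_0' * N(d1) - K * exp(-rT) * N(d2) = 107.78024587 * 0.70084894 - 102.2600 * 0.99841855 * 0.65960918 = 8.1927

Answer: Price = 8.1927


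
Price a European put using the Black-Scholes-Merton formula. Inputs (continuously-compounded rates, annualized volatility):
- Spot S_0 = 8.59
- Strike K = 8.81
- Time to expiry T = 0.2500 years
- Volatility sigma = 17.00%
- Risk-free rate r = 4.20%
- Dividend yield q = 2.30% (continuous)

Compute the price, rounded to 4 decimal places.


d1 = (ln(S/K) + (r - q + 0.5*sigma^2) * T) / (sigma * sqrt(T)) = -0.19913181
d2 = d1 - sigma * sqrt(T) = -0.28413181
exp(-rT) = 0.98955493; exp(-qT) = 0.99426650
P = K * exp(-rT) * N(-d2) - S_0 * exp(-qT) * N(-d1)
N(-d1) = 0.57892018; N(-d2) = 0.61184532
P = 8.8100 * 0.98955493 * 0.61184532 - 8.5900 * 0.99426650 * 0.57892018 = 0.3896

Answer: Price = 0.3896


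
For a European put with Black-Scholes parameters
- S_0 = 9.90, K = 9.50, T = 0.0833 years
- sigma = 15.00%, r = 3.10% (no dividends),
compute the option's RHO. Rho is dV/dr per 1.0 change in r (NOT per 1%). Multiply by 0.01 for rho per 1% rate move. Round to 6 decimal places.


d1 = 1.0339497780; d2 = 0.9906571689
phi(d1) = 0.2337590009; exp(-qT) = 1.0000000000; exp(-rT) = 0.9974210313
N(-d2) = 0.1609265060
Rho = -K*T*exp(-rT)*N(-d2) = -9.5000 * 0.0833 * 0.9974210313 * 0.1609265060 = -0.127021

Answer: Rho = -0.127021


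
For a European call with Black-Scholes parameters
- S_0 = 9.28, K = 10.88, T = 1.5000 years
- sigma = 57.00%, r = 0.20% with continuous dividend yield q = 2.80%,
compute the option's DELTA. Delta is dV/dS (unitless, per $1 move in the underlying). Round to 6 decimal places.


Answer: Delta = 0.504410

Derivation:
d1 = 0.0653344884; d2 = -0.6327700883
phi(d1) = 0.3980917268; exp(-qT) = 0.9588697806; exp(-rT) = 0.9970044955
N(d1) = 0.5260461584
Delta = exp(-qT) * N(d1) = 0.9588697806 * 0.5260461584 = 0.504410


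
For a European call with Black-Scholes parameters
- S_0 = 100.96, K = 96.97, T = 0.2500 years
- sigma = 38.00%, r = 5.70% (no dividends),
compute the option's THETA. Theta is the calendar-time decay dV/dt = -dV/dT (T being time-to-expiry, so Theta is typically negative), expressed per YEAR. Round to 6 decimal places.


d1 = 0.3822249815; d2 = 0.1922249815
phi(d1) = 0.3708392861; exp(-qT) = 1.0000000000; exp(-rT) = 0.9858510507
Theta = -S*exp(-qT)*phi(d1)*sigma/(2*sqrt(T)) - r*K*exp(-rT)*N(d2) + q*S*exp(-qT)*N(d1)
N(d1) = 0.6488527532; N(d2) = 0.5762170108; sqrt(T) = 0.5000000000
Term 1 = -100.9600 * 1.0000000000 * 0.3708392861 * 0.3800 / (2 * 0.5000000000) = -14.2271750434
Term 2 = -0.0570 * 96.9700 * 0.9858510507 * 0.5762170108 = -3.1398552709
Term 3 = 0 (no dividend yield, q = 0)
Theta = -14.2271750434 + (-3.1398552709) + (0.0000000000) = -17.367030

Answer: Theta = -17.367030


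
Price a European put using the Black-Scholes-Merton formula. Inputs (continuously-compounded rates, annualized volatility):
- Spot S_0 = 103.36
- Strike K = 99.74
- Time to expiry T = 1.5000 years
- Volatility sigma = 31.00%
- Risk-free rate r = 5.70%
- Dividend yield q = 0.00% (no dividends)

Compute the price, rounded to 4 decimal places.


d1 = (ln(S/K) + (r - q + 0.5*sigma^2) * T) / (sigma * sqrt(T)) = 0.50893085
d2 = d1 - sigma * sqrt(T) = 0.12925994
exp(-rT) = 0.91805314; exp(-qT) = 1.00000000
P = K * exp(-rT) * N(-d2) - S_0 * exp(-qT) * N(-d1)
N(-d1) = 0.30540035; N(-d2) = 0.44857598
P = 99.7400 * 0.91805314 * 0.44857598 - 103.3600 * 1.00000000 * 0.30540035 = 9.5084

Answer: Price = 9.5084


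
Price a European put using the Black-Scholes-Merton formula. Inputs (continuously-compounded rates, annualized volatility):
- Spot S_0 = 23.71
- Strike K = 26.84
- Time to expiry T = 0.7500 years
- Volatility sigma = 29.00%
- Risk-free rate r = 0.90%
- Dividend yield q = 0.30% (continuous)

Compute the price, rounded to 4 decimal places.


d1 = (ln(S/K) + (r - q + 0.5*sigma^2) * T) / (sigma * sqrt(T)) = -0.35022829
d2 = d1 - sigma * sqrt(T) = -0.60137565
exp(-rT) = 0.99327273; exp(-qT) = 0.99775253
P = K * exp(-rT) * N(-d2) - S_0 * exp(-qT) * N(-d1)
N(-d1) = 0.63691631; N(-d2) = 0.72620509
P = 26.8400 * 0.99327273 * 0.72620509 - 23.7100 * 0.99775253 * 0.63691631 = 4.2929

Answer: Price = 4.2929


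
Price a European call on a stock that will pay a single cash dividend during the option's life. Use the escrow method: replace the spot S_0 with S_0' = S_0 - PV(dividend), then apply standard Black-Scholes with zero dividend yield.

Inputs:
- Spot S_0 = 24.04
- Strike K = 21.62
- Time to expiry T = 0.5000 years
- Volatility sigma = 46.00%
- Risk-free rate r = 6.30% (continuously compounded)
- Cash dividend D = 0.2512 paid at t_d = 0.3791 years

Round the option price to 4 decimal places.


Answer: Price = 4.5294

Derivation:
PV(D) = D * exp(-r * t_d) = 0.2512 * 0.97639965 = 0.24527159
S_0' = S_0 - PV(D) = 24.0400 - 0.24527159 = 23.79472841
d1 = (ln(S_0'/K) + (r + sigma^2/2)*T) / (sigma*sqrt(T)) = 0.55414190
d2 = d1 - sigma*sqrt(T) = 0.22887278
exp(-rT) = 0.96899096
N(d1) = 0.71025913; N(d2) = 0.59051610
C = S_0' * N(d1) - K * exp(-rT) * N(d2) = 23.79472841 * 0.71025913 - 21.6200 * 0.96899096 * 0.59051610 = 4.5294


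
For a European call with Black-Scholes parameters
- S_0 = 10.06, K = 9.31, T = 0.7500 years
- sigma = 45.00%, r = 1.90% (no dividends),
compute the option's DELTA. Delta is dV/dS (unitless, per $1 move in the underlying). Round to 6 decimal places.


Answer: Delta = 0.666486

Derivation:
d1 = 0.4302300619; d2 = 0.0405186302
phi(d1) = 0.3636776116; exp(-qT) = 1.0000000000; exp(-rT) = 0.9858510507
N(d1) = 0.6664858519
Delta = exp(-qT) * N(d1) = 1.0000000000 * 0.6664858519 = 0.666486


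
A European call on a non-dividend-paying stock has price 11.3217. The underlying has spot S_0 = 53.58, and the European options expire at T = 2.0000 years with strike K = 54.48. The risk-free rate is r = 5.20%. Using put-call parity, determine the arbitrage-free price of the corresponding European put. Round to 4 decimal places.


Put-call parity: C - P = S_0 * exp(-qT) - K * exp(-rT).
S_0 * exp(-qT) = 53.5800 * 1.00000000 = 53.58000000
K * exp(-rT) = 54.4800 * 0.90122530 = 49.09875420
P = C - S*exp(-qT) + K*exp(-rT)
P = 11.3217 - 53.58000000 + 49.09875420 = 6.8405

Answer: Put price = 6.8405


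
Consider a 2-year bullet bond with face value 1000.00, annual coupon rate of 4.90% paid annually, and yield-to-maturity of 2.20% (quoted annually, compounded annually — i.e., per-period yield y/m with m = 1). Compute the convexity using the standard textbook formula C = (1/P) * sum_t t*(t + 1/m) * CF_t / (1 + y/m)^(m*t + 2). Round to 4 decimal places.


Answer: Convexity = 5.5700

Derivation:
Coupon per period c = face * coupon_rate / m = 49.000000
Periods per year m = 1; per-period yield y/m = 0.022000
Number of cashflows N = 2
Cashflows (t years, CF_t, discount factor 1/(1+y/m)^(m*t), PV):
  t = 1.0000: CF_t = 49.000000, DF = 0.978474, PV = 47.945205
  t = 2.0000: CF_t = 1049.000000, DF = 0.957411, PV = 1004.323666
Price P = sum_t PV_t = 1052.268872
Convexity numerator sum_t t*(t + 1/m) * CF_t / (1+y/m)^(m*t + 2):
  t = 1.0000: term = 91.806491
  t = 2.0000: term = 5769.300436
Convexity = (1/P) * sum = 5861.106927 / 1052.268872 = 5.569971


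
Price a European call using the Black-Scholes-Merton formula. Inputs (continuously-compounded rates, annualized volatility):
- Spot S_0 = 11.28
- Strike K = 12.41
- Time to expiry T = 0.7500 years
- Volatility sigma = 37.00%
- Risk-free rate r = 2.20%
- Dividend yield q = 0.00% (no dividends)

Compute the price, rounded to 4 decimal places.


d1 = (ln(S/K) + (r - q + 0.5*sigma^2) * T) / (sigma * sqrt(T)) = -0.08624007
d2 = d1 - sigma * sqrt(T) = -0.40666947
exp(-rT) = 0.98363538; exp(-qT) = 1.00000000
C = S_0 * exp(-qT) * N(d1) - K * exp(-rT) * N(d2)
N(d1) = 0.46563779; N(d2) = 0.34212538
C = 11.2800 * 1.00000000 * 0.46563779 - 12.4100 * 0.98363538 * 0.34212538 = 1.0761

Answer: Price = 1.0761


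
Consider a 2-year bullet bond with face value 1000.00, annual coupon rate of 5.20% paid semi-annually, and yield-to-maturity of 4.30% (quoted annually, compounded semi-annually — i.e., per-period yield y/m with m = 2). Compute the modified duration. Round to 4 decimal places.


Coupon per period c = face * coupon_rate / m = 26.000000
Periods per year m = 2; per-period yield y/m = 0.021500
Number of cashflows N = 4
Cashflows (t years, CF_t, discount factor 1/(1+y/m)^(m*t), PV):
  t = 0.5000: CF_t = 26.000000, DF = 0.978953, PV = 25.452766
  t = 1.0000: CF_t = 26.000000, DF = 0.958348, PV = 24.917049
  t = 1.5000: CF_t = 26.000000, DF = 0.938177, PV = 24.392608
  t = 2.0000: CF_t = 1026.000000, DF = 0.918431, PV = 942.310167
Price P = sum_t PV_t = 1017.072589
First compute Macaulay numerator sum_t t * PV_t:
  t * PV_t at t = 0.5000: 12.726383
  t * PV_t at t = 1.0000: 24.917049
  t * PV_t at t = 1.5000: 36.588912
  t * PV_t at t = 2.0000: 1884.620334
Macaulay duration D = 1958.852677 / 1017.072589 = 1.925971
Modified duration = D / (1 + y/m) = 1.925971 / (1 + 0.021500) = 1.885435

Answer: Modified duration = 1.8854


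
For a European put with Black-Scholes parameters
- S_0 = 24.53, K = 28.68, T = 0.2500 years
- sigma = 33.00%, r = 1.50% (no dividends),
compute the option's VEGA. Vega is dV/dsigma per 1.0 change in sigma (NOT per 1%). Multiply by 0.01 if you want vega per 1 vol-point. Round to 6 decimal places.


Answer: Vega = 3.432452

Derivation:
d1 = -0.8420645907; d2 = -1.0070645907
phi(d1) = 0.2798574477; exp(-qT) = 1.0000000000; exp(-rT) = 0.9962570225
Vega = S * exp(-qT) * phi(d1) * sqrt(T) = 24.5300 * 1.0000000000 * 0.2798574477 * 0.5000000000 = 3.432452


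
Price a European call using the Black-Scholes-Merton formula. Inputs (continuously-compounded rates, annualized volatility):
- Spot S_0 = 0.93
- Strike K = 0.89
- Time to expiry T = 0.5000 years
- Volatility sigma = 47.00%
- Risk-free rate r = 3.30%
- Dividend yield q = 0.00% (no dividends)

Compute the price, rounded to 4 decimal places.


Answer: Price = 0.1484

Derivation:
d1 = (ln(S/K) + (r - q + 0.5*sigma^2) * T) / (sigma * sqrt(T)) = 0.34810152
d2 = d1 - sigma * sqrt(T) = 0.01576133
exp(-rT) = 0.98363538; exp(-qT) = 1.00000000
C = S_0 * exp(-qT) * N(d1) - K * exp(-rT) * N(d2)
N(d1) = 0.63611803; N(d2) = 0.50628760
C = 0.9300 * 1.00000000 * 0.63611803 - 0.8900 * 0.98363538 * 0.50628760 = 0.1484


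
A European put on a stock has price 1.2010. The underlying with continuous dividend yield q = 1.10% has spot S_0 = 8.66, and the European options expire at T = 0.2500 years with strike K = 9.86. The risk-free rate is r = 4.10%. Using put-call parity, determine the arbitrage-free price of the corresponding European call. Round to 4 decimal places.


Put-call parity: C - P = S_0 * exp(-qT) - K * exp(-rT).
S_0 * exp(-qT) = 8.6600 * 0.99725378 = 8.63621772
K * exp(-rT) = 9.8600 * 0.98980235 = 9.75945119
C = P + S*exp(-qT) - K*exp(-rT)
C = 1.2010 + 8.63621772 - 9.75945119 = 0.0778

Answer: Call price = 0.0778


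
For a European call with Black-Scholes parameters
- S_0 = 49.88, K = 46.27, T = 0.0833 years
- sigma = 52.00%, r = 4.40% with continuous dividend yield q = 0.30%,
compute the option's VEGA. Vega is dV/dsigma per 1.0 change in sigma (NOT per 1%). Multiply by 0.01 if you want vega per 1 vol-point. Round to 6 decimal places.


Answer: Vega = 4.800672

Derivation:
d1 = 0.5983685550; d2 = 0.4482875102
phi(d1) = 0.3335505013; exp(-qT) = 0.9997501312; exp(-rT) = 0.9963415086
Vega = S * exp(-qT) * phi(d1) * sqrt(T) = 49.8800 * 0.9997501312 * 0.3335505013 * 0.2886173938 = 4.800672


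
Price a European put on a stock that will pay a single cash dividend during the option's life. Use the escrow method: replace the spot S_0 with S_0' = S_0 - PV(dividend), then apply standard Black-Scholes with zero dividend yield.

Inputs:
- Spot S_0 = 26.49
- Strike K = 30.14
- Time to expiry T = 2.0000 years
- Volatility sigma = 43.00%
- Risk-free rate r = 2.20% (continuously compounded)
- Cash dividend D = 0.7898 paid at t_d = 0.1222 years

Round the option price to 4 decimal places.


PV(D) = D * exp(-r * t_d) = 0.7898 * 0.99731521 = 0.78767955
S_0' = S_0 - PV(D) = 26.4900 - 0.78767955 = 25.70232045
d1 = (ln(S_0'/K) + (r + sigma^2/2)*T) / (sigma*sqrt(T)) = 0.11449882
d2 = d1 - sigma*sqrt(T) = -0.49361302
exp(-rT) = 0.95695396
N(-d1) = 0.45442119; N(-d2) = 0.68921025
P = K * exp(-rT) * N(-d2) - S_0' * N(-d1) = 30.1400 * 0.95695396 * 0.68921025 - 25.70232045 * 0.45442119 = 8.1989

Answer: Price = 8.1989


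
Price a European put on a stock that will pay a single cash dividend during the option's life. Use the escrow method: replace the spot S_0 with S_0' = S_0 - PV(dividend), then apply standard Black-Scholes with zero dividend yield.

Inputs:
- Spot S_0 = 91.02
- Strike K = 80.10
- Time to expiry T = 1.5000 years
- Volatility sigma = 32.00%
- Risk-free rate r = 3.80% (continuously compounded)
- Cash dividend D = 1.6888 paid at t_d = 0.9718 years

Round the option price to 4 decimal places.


PV(D) = D * exp(-r * t_d) = 1.6888 * 0.96374514 = 1.62757279
S_0' = S_0 - PV(D) = 91.0200 - 1.62757279 = 89.39242721
d1 = (ln(S_0'/K) + (r + sigma^2/2)*T) / (sigma*sqrt(T)) = 0.62145626
d2 = d1 - sigma*sqrt(T) = 0.22953790
exp(-rT) = 0.94459407
N(-d1) = 0.26714973; N(-d2) = 0.40922543
P = K * exp(-rT) * N(-d2) - S_0' * N(-d1) = 80.1000 * 0.94459407 * 0.40922543 - 89.39242721 * 0.26714973 = 7.0816

Answer: Price = 7.0816


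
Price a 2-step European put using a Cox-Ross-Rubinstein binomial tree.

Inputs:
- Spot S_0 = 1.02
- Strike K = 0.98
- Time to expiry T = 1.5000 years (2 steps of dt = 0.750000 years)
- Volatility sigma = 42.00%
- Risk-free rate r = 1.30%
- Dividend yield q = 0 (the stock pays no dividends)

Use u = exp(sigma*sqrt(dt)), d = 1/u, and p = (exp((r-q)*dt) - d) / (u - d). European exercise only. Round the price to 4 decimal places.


dt = T/N = 0.750000
u = exp(sigma*sqrt(dt)) = 1.438687; d = 1/u = 0.695078
p = (exp((r-q)*dt) - d) / (u - d) = 0.423233
Discount per step: exp(-r*dt) = 0.990297
Stock lattice S(k, i) with i counting down-moves:
  k=0: S(0,0) = 1.0200
  k=1: S(1,0) = 1.4675; S(1,1) = 0.7090
  k=2: S(2,0) = 2.1112; S(2,1) = 1.0200; S(2,2) = 0.4928
Terminal payoffs V(N, i) = max(K - S_T, 0):
  V(2,0) = 0.000000; V(2,1) = 0.000000; V(2,2) = 0.487203
Backward induction: V(k, i) = exp(-r*dt) * [p * V(k+1, i) + (1-p) * V(k+1, i+1)].
  V(1,0) = exp(-r*dt) * [p*0.000000 + (1-p)*0.000000] = 0.000000
  V(1,1) = exp(-r*dt) * [p*0.000000 + (1-p)*0.487203] = 0.278277
  V(0,0) = exp(-r*dt) * [p*0.000000 + (1-p)*0.278277] = 0.158944

Answer: Price = V(0,0) = 0.1589


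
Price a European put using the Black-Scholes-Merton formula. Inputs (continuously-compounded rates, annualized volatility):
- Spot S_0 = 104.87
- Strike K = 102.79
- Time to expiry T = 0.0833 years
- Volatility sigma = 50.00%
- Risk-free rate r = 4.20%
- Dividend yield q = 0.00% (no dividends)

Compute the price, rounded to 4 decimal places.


d1 = (ln(S/K) + (r - q + 0.5*sigma^2) * T) / (sigma * sqrt(T)) = 0.23522155
d2 = d1 - sigma * sqrt(T) = 0.09091286
exp(-rT) = 0.99650751; exp(-qT) = 1.00000000
P = K * exp(-rT) * N(-d2) - S_0 * exp(-qT) * N(-d1)
N(-d1) = 0.40701839; N(-d2) = 0.46378092
P = 102.7900 * 0.99650751 * 0.46378092 - 104.8700 * 1.00000000 * 0.40701839 = 4.8215

Answer: Price = 4.8215


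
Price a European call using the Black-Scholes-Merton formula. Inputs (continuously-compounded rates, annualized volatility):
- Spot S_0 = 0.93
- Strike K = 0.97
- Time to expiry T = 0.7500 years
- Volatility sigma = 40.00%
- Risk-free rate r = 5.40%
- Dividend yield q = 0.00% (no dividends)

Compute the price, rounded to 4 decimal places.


Answer: Price = 0.1272

Derivation:
d1 = (ln(S/K) + (r - q + 0.5*sigma^2) * T) / (sigma * sqrt(T)) = 0.16855312
d2 = d1 - sigma * sqrt(T) = -0.17785704
exp(-rT) = 0.96030916; exp(-qT) = 1.00000000
C = S_0 * exp(-qT) * N(d1) - K * exp(-rT) * N(d2)
N(d1) = 0.56692592; N(d2) = 0.42941763
C = 0.9300 * 1.00000000 * 0.56692592 - 0.9700 * 0.96030916 * 0.42941763 = 0.1272


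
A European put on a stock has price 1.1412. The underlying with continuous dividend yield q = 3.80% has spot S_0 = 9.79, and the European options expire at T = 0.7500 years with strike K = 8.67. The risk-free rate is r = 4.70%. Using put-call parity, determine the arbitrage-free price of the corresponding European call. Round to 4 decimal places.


Put-call parity: C - P = S_0 * exp(-qT) - K * exp(-rT).
S_0 * exp(-qT) = 9.7900 * 0.97190229 = 9.51492346
K * exp(-rT) = 8.6700 * 0.96536405 = 8.36970627
C = P + S*exp(-qT) - K*exp(-rT)
C = 1.1412 + 9.51492346 - 8.36970627 = 2.2864

Answer: Call price = 2.2864


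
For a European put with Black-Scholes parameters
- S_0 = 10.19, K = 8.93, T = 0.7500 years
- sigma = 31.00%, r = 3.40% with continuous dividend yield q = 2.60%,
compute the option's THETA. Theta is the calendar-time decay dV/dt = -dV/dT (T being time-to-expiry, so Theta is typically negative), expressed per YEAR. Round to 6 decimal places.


d1 = 0.6482263557; d2 = 0.3797584805
phi(d1) = 0.3233444105; exp(-qT) = 0.9806888952; exp(-rT) = 0.9748223790
Theta = -S*exp(-qT)*phi(d1)*sigma/(2*sqrt(T)) + r*K*exp(-rT)*N(-d2) - q*S*exp(-qT)*N(-d1)
N(-d1) = 0.2584192789; N(-d2) = 0.3520623526; sqrt(T) = 0.8660254038
Term 1 = -10.1900 * 0.9806888952 * 0.3233444105 * 0.3100 / (2 * 0.8660254038) = -0.5783248661
Term 2 = 0.0340 * 8.9300 * 0.9748223790 * 0.3520623526 = 0.1042018557
Term 3 = -0.0260 * 10.1900 * 0.9806888952 * 0.2584192789 = -0.0671434573
Theta = -0.5783248661 + (0.1042018557) + (-0.0671434573) = -0.541266

Answer: Theta = -0.541266
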